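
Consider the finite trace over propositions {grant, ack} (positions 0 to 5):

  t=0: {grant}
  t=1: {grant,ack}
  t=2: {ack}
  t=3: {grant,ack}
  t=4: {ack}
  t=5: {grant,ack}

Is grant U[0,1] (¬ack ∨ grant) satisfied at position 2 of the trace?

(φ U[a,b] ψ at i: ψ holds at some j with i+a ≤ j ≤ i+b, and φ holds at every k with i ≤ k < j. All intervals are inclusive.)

Need some j in [2,3] with (¬ack ∨ grant), and grant at every k in [2,j-1].
  j=2: (¬ack ∨ grant) false.
  j=3: (¬ack ∨ grant) holds, but grant fails at k=2 → not this j.
No j in the window works → until fails.

No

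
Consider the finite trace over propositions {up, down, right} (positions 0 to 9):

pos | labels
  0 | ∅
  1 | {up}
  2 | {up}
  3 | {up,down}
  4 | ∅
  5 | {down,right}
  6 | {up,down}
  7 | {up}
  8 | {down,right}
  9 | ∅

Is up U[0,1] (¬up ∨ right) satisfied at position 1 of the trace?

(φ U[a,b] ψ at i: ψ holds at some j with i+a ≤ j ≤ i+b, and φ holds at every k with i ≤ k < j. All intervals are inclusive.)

Need some j in [1,2] with (¬up ∨ right), and up at every k in [1,j-1].
  j=1: (¬up ∨ right) false.
  j=2: (¬up ∨ right) false.
No j in the window works → until fails.

Does not hold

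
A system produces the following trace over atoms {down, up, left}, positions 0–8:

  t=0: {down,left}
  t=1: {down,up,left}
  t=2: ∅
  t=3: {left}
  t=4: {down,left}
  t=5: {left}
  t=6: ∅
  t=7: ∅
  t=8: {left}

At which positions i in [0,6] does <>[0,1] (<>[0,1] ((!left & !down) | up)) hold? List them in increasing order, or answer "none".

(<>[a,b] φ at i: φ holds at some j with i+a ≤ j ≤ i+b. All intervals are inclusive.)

Evaluate at each i in [0,6]:
  i=0: ✓ (witness j=0)
  i=1: ✓ (witness j=1)
  i=2: ✓ (witness j=2)
  i=3: ✗ (none in [3,4])
  i=4: ✓ (witness j=5)
  i=5: ✓ (witness j=5)
  i=6: ✓ (witness j=6)

0, 1, 2, 4, 5, 6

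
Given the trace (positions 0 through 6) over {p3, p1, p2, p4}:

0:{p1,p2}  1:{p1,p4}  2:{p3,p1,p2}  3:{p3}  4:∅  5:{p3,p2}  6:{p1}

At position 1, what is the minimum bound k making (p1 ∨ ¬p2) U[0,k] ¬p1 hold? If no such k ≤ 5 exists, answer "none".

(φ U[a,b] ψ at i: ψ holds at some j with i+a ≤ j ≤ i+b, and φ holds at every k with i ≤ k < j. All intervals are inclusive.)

Need earliest j ≥ 1 with ¬p1, and (p1 ∨ ¬p2) at every k in [1,j-1].
  j=1: rhs fails.
  j=2: rhs fails.
  j=3: rhs holds; lhs holds on [1,2]. k = 2.

2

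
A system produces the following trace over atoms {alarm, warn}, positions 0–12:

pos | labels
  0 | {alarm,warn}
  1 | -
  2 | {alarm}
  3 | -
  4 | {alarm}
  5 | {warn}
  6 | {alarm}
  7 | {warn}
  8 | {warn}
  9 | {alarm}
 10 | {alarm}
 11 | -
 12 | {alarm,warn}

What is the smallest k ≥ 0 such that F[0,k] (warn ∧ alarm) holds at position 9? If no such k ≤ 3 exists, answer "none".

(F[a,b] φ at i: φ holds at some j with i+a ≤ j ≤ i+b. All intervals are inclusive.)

3

Scan j = 9,10,… for (warn ∧ alarm):
  j=9: fails
  j=10: fails
  j=11: fails
  j=12: holds
First hit at j=12, so smallest k = 12-9 = 3.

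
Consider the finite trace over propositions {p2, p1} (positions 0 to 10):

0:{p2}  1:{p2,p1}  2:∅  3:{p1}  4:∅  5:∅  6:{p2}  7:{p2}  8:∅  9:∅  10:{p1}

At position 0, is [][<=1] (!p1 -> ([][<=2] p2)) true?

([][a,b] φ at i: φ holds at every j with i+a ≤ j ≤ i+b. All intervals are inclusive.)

Check (!p1 -> ([][<=2] p2)) at every j in [0,1]:
  j=0: antecedent true; consequent fails at 2 → ✗
  j=1: antecedent false → ✓
Fails at j=0 → formula fails.

False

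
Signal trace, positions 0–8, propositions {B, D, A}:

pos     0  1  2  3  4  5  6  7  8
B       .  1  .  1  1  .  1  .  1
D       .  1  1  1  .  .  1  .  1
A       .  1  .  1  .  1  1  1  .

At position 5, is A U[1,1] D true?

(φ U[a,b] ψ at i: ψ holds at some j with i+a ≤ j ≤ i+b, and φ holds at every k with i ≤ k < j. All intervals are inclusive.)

Need some j in [6,6] with D, and A at every k in [5,j-1].
  j=6: D holds; A holds at every k in [5,5] → satisfied.

Holds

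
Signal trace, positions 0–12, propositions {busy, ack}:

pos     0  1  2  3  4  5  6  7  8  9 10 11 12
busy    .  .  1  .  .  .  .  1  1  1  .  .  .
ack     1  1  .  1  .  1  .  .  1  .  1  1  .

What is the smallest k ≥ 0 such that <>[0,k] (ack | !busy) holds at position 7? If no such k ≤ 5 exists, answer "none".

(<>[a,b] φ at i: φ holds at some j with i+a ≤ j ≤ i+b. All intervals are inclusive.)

Scan j = 7,8,… for (ack | !busy):
  j=7: fails
  j=8: holds
First hit at j=8, so smallest k = 8-7 = 1.

1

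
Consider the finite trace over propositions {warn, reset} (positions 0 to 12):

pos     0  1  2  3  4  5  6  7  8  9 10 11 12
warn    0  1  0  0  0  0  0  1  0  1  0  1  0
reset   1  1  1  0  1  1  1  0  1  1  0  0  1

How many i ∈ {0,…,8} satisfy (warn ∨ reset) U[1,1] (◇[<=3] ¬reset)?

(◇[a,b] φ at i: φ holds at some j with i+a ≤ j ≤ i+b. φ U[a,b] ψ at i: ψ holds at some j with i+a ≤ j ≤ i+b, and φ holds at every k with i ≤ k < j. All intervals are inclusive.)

8

Evaluate at each i in [0,8]:
  i=0: ✓ (rhs at j=1; lhs holds on [0,0])
  i=1: ✓ (rhs at j=2; lhs holds on [1,1])
  i=2: ✓ (rhs at j=3; lhs holds on [2,2])
  i=3: ✗ (lhs fails at k=3 before rhs at j=4)
  i=4: ✓ (rhs at j=5; lhs holds on [4,4])
  i=5: ✓ (rhs at j=6; lhs holds on [5,5])
  i=6: ✓ (rhs at j=7; lhs holds on [6,6])
  i=7: ✓ (rhs at j=8; lhs holds on [7,7])
  i=8: ✓ (rhs at j=9; lhs holds on [8,8])
Positions where it holds: {0, 1, 2, 4, 5, 6, 7, 8} → 8.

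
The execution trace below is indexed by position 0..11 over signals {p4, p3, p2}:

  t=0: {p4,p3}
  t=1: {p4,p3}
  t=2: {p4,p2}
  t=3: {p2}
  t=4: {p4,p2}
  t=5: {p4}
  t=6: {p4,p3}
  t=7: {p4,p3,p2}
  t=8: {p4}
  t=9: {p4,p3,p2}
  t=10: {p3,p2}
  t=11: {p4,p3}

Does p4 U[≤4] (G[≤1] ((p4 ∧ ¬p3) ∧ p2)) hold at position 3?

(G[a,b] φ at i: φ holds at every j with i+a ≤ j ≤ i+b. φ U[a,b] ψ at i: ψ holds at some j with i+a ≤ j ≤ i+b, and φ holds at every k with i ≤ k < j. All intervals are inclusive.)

Need some j in [3,7] with G[≤1] ((p4 ∧ ¬p3) ∧ p2), and p4 at every k in [3,j-1].
  j=3: G[≤1] ((p4 ∧ ¬p3) ∧ p2) — fails at 3.
  j=4: G[≤1] ((p4 ∧ ¬p3) ∧ p2) — fails at 5.
  j=5: G[≤1] ((p4 ∧ ¬p3) ∧ p2) — fails at 5.
  j=6: G[≤1] ((p4 ∧ ¬p3) ∧ p2) — fails at 6.
  j=7: G[≤1] ((p4 ∧ ¬p3) ∧ p2) — fails at 7.
No j in the window works → until fails.

Does not hold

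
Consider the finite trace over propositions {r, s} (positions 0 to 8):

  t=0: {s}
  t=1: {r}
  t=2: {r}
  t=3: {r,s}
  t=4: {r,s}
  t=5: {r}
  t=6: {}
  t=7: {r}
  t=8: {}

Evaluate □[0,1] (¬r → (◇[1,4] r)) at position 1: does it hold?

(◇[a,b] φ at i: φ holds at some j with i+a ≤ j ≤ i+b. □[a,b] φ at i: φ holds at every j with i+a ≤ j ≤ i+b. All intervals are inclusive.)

Holds

Check (¬r → (◇[1,4] r)) at every j in [1,2]:
  j=1: antecedent false → ✓
  j=2: antecedent false → ✓
All positions satisfy it → formula holds.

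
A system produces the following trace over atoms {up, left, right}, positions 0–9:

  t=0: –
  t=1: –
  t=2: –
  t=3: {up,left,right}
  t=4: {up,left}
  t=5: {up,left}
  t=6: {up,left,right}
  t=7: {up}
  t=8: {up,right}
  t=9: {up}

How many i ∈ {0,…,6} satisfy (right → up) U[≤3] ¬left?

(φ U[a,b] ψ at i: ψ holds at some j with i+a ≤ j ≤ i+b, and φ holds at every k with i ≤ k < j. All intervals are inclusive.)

Evaluate at each i in [0,6]:
  i=0: ✓ (rhs at j=0)
  i=1: ✓ (rhs at j=1)
  i=2: ✓ (rhs at j=2)
  i=3: ✗ (no rhs in [3,6])
  i=4: ✓ (rhs at j=7; lhs holds on [4,6])
  i=5: ✓ (rhs at j=7; lhs holds on [5,6])
  i=6: ✓ (rhs at j=7; lhs holds on [6,6])
Positions where it holds: {0, 1, 2, 4, 5, 6} → 6.

6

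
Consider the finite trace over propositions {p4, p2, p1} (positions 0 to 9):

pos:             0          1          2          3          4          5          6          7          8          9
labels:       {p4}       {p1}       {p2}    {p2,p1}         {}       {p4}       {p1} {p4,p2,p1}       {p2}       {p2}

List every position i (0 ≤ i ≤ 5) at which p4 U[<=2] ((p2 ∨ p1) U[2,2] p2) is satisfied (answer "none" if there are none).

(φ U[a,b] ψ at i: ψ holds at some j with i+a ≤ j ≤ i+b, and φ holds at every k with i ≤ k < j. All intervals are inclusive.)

Evaluate at each i in [0,5]:
  i=0: ✓ (rhs at j=1; lhs holds on [0,0])
  i=1: ✓ (rhs at j=1)
  i=2: ✗ (no rhs in [2,4])
  i=3: ✗ (no rhs in [3,5])
  i=4: ✗ (lhs fails at k=4 before rhs at j=6)
  i=5: ✓ (rhs at j=6; lhs holds on [5,5])

0, 1, 5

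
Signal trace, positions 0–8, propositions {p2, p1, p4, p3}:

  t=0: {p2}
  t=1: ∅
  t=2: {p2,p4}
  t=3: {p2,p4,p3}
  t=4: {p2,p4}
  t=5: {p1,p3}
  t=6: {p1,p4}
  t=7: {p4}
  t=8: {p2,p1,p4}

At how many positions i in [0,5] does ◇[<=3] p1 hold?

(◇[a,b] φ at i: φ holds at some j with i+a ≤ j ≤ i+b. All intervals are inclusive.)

4

Evaluate at each i in [0,5]:
  i=0: ✗ (none in [0,3])
  i=1: ✗ (none in [1,4])
  i=2: ✓ (witness j=5)
  i=3: ✓ (witness j=5)
  i=4: ✓ (witness j=5)
  i=5: ✓ (witness j=5)
Positions where it holds: {2, 3, 4, 5} → 4.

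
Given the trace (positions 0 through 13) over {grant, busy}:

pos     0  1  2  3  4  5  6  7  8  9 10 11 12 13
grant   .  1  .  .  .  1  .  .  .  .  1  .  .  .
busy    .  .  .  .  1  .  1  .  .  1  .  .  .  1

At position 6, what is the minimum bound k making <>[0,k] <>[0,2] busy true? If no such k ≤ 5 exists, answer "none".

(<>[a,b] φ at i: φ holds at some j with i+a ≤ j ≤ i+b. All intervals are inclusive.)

Scan j = 6,7,… for <>[0,2] busy:
  j=6: holds
First hit at j=6, so smallest k = 6-6 = 0.

0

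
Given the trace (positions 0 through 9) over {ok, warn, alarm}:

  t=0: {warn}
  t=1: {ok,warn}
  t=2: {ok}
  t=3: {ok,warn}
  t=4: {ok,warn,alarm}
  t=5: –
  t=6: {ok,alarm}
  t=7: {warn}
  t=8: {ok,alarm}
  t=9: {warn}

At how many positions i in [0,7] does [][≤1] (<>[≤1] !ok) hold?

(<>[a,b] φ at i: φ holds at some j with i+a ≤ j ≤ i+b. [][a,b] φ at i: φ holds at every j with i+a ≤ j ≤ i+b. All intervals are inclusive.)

4

Evaluate at each i in [0,7]:
  i=0: ✗ (fails at j=1)
  i=1: ✗ (fails at j=1)
  i=2: ✗ (fails at j=2)
  i=3: ✗ (fails at j=3)
  i=4: ✓ (all of [4,5])
  i=5: ✓ (all of [5,6])
  i=6: ✓ (all of [6,7])
  i=7: ✓ (all of [7,8])
Positions where it holds: {4, 5, 6, 7} → 4.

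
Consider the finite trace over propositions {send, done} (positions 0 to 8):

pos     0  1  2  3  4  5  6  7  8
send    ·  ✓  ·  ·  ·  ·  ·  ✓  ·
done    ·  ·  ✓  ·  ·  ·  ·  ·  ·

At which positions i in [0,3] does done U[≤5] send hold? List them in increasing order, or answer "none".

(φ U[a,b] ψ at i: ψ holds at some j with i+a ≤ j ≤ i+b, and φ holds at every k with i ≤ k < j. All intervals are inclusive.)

Evaluate at each i in [0,3]:
  i=0: ✗ (lhs fails at k=0 before rhs at j=1)
  i=1: ✓ (rhs at j=1)
  i=2: ✗ (lhs fails at k=3 before rhs at j=7)
  i=3: ✗ (lhs fails at k=3 before rhs at j=7)

1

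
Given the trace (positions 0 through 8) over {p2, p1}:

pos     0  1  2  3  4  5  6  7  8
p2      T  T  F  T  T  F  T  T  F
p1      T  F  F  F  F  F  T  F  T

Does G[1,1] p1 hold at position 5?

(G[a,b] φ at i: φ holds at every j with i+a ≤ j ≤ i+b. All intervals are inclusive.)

Yes

Check p1 at every j in [6,6]:
  j=6: true
All positions satisfy it → formula holds.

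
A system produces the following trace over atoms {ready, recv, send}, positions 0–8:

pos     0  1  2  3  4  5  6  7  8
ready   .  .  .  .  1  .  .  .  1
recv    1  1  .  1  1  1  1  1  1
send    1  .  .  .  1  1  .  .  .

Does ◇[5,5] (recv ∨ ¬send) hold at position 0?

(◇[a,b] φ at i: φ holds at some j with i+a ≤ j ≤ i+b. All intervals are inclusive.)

Holds

Check (recv ∨ ¬send) at each j in [5,5]:
  j=5: true
Found at j=5 → formula holds.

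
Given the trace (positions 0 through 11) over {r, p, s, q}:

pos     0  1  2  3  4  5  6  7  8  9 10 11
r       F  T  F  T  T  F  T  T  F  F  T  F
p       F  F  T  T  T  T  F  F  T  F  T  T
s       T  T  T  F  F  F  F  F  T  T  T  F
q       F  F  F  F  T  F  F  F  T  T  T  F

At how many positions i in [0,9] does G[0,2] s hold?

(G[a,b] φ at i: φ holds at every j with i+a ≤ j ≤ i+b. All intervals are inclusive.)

Evaluate at each i in [0,9]:
  i=0: ✓ (all of [0,2])
  i=1: ✗ (fails at j=3)
  i=2: ✗ (fails at j=3)
  i=3: ✗ (fails at j=3)
  i=4: ✗ (fails at j=4)
  i=5: ✗ (fails at j=5)
  i=6: ✗ (fails at j=6)
  i=7: ✗ (fails at j=7)
  i=8: ✓ (all of [8,10])
  i=9: ✗ (fails at j=11)
Positions where it holds: {0, 8} → 2.

2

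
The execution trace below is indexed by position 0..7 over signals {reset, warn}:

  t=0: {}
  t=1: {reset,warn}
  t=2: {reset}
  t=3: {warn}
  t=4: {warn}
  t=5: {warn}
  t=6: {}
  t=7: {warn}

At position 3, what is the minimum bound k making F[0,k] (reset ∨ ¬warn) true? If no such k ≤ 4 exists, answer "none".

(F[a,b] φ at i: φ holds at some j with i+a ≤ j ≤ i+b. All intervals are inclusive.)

3

Scan j = 3,4,… for (reset ∨ ¬warn):
  j=3: fails
  j=4: fails
  j=5: fails
  j=6: holds
First hit at j=6, so smallest k = 6-3 = 3.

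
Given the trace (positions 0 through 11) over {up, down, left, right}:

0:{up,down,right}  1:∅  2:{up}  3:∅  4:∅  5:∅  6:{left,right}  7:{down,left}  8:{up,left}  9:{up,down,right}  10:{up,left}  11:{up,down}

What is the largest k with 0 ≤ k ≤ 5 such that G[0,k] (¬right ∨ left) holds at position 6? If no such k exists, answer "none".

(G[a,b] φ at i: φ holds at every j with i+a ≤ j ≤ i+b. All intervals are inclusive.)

2

(¬right ∨ left) must hold from j=6 onward; find where it first fails.
  j=6: holds
  j=7: holds
  j=8: holds
  j=9: fails
Holds on [6,8], so largest k = 2.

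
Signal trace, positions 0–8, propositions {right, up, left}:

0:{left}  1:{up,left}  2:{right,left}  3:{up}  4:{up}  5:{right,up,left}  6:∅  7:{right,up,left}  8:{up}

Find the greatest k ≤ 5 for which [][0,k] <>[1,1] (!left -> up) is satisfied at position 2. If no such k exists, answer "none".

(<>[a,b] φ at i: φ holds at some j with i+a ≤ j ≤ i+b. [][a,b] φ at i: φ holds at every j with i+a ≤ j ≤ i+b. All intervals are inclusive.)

<>[1,1] (!left -> up) must hold from j=2 onward; find where it first fails.
  j=2: holds
  j=3: holds
  j=4: holds
  j=5: fails
Holds on [2,4], so largest k = 2.

2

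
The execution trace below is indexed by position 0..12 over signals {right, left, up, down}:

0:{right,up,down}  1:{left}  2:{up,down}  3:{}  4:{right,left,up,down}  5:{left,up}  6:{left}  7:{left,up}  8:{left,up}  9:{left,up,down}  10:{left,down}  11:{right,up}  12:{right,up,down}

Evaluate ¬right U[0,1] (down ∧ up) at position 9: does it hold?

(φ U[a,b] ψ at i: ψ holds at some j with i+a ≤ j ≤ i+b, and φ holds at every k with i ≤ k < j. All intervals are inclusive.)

Need some j in [9,10] with (down ∧ up), and ¬right at every k in [9,j-1].
  j=9: (down ∧ up) holds; no prefix to check → satisfied.

Yes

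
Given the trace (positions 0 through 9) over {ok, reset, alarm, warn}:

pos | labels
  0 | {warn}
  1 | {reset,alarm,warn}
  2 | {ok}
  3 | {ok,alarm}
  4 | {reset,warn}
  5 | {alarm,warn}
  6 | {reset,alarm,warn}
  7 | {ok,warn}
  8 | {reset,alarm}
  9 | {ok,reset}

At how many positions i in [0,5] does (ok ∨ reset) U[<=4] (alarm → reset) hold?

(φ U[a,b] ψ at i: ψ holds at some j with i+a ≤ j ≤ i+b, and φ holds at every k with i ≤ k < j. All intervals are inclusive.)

5

Evaluate at each i in [0,5]:
  i=0: ✓ (rhs at j=0)
  i=1: ✓ (rhs at j=1)
  i=2: ✓ (rhs at j=2)
  i=3: ✓ (rhs at j=4; lhs holds on [3,3])
  i=4: ✓ (rhs at j=4)
  i=5: ✗ (lhs fails at k=5 before rhs at j=6)
Positions where it holds: {0, 1, 2, 3, 4} → 5.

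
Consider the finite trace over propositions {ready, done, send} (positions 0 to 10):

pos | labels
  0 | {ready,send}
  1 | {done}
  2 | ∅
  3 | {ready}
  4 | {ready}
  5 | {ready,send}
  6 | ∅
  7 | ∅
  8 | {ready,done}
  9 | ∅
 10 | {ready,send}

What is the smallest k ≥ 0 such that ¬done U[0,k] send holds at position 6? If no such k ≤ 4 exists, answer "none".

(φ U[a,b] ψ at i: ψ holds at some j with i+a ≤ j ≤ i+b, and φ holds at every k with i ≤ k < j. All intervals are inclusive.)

Need earliest j ≥ 6 with send, and ¬done at every k in [6,j-1].
  j=6: rhs fails.
  j=7: rhs fails.
  j=8: rhs fails.
  j=9: rhs fails.
  j=10: rhs holds but lhs fails at k=8.
No witness within the range → none.

none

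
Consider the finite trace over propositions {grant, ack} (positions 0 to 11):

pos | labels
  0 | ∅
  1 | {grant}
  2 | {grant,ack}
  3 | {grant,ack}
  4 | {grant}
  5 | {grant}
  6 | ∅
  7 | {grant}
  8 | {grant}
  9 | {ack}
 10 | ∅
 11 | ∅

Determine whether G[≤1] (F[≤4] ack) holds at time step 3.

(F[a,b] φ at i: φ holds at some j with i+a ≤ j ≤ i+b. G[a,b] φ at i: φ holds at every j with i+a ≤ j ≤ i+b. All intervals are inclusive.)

No

Check F[≤4] ack at every j in [3,4]:
  j=3: holds (witness at 3)
  j=4: fails (none in [4,8])
Fails at j=4 → formula fails.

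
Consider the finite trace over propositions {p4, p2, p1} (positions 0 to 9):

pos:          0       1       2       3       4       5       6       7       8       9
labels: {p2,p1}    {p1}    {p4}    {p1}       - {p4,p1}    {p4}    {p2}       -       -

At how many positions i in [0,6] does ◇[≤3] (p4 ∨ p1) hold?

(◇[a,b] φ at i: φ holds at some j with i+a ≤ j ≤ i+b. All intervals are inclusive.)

7

Evaluate at each i in [0,6]:
  i=0: ✓ (witness j=0)
  i=1: ✓ (witness j=1)
  i=2: ✓ (witness j=2)
  i=3: ✓ (witness j=3)
  i=4: ✓ (witness j=5)
  i=5: ✓ (witness j=5)
  i=6: ✓ (witness j=6)
Positions where it holds: {0, 1, 2, 3, 4, 5, 6} → 7.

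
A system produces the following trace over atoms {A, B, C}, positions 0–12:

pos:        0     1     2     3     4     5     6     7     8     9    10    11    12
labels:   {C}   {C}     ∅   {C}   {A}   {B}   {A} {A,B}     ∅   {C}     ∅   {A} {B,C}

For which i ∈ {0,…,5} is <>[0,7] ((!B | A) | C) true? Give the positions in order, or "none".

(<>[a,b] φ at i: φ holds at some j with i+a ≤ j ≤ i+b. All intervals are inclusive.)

0, 1, 2, 3, 4, 5

Evaluate at each i in [0,5]:
  i=0: ✓ (witness j=0)
  i=1: ✓ (witness j=1)
  i=2: ✓ (witness j=2)
  i=3: ✓ (witness j=3)
  i=4: ✓ (witness j=4)
  i=5: ✓ (witness j=6)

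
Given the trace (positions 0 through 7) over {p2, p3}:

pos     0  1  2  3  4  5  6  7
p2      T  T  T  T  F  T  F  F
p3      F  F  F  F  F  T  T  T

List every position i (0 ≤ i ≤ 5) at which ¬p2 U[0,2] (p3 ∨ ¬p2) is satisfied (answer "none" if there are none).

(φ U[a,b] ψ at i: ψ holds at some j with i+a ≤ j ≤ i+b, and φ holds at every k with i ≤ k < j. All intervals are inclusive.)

Evaluate at each i in [0,5]:
  i=0: ✗ (no rhs in [0,2])
  i=1: ✗ (no rhs in [1,3])
  i=2: ✗ (lhs fails at k=2 before rhs at j=4)
  i=3: ✗ (lhs fails at k=3 before rhs at j=4)
  i=4: ✓ (rhs at j=4)
  i=5: ✓ (rhs at j=5)

4, 5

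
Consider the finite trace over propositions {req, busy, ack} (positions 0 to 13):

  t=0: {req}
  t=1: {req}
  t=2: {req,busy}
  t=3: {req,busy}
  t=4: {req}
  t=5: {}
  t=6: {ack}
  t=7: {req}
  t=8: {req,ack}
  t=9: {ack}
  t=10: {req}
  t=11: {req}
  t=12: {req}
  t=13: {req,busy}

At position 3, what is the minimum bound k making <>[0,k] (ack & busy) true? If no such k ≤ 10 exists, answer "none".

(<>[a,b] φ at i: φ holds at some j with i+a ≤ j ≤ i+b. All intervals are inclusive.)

Scan j = 3,4,… for (ack & busy):
  j=3: fails
  j=4: fails
  j=5: fails
  j=6: fails
  j=7: fails
  j=8: fails
  j=9: fails
  j=10: fails
  j=11: fails
  j=12: fails
  j=13: fails
No j in [3,13] satisfies it → none.

none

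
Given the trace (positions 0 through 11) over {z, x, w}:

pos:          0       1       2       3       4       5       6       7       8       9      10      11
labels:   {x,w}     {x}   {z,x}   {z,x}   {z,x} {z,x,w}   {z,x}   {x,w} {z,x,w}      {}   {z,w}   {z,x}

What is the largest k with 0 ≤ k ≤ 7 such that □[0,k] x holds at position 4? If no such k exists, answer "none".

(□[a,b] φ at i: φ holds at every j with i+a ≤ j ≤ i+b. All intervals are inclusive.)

4

x must hold from j=4 onward; find where it first fails.
  j=4: holds
  j=5: holds
  j=6: holds
  j=7: holds
  j=8: holds
  j=9: fails
Holds on [4,8], so largest k = 4.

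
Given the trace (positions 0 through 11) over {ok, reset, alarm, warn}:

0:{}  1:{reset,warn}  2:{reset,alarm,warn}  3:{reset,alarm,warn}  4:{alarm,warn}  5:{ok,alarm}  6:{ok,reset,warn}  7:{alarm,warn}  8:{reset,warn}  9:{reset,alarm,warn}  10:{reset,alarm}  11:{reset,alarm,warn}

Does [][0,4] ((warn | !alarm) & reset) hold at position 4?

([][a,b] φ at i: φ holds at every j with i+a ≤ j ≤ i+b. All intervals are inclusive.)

Does not hold

Check ((warn | !alarm) & reset) at every j in [4,8]:
  j=4: false
  j=5: false
  j=6: true
  j=7: false
  j=8: true
Fails at j=4 → formula fails.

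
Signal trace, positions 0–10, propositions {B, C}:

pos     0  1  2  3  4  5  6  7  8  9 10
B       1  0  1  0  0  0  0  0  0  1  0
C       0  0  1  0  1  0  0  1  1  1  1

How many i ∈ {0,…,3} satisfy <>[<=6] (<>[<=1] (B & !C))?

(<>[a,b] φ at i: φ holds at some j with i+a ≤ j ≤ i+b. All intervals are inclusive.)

1

Evaluate at each i in [0,3]:
  i=0: ✓ (witness j=0)
  i=1: ✗ (none in [1,7])
  i=2: ✗ (none in [2,8])
  i=3: ✗ (none in [3,9])
Positions where it holds: {0} → 1.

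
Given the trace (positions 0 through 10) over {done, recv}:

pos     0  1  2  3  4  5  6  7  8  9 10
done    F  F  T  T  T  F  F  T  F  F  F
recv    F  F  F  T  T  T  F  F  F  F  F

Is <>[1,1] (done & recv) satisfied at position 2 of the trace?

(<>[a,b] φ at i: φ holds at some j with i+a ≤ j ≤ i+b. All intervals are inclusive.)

Check (done & recv) at each j in [3,3]:
  j=3: true
Found at j=3 → formula holds.

True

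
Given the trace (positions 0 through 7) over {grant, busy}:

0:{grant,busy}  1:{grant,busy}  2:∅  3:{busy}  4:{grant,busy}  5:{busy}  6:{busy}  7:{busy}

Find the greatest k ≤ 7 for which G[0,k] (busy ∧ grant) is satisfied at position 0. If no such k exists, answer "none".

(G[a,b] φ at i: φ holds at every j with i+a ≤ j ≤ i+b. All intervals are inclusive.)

1

(busy ∧ grant) must hold from j=0 onward; find where it first fails.
  j=0: holds
  j=1: holds
  j=2: fails
Holds on [0,1], so largest k = 1.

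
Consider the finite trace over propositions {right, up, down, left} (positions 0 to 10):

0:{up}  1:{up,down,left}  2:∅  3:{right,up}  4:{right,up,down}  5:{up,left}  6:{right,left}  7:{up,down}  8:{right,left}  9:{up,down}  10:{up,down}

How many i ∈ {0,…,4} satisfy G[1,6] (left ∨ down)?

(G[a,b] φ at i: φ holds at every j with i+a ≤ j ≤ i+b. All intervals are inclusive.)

Evaluate at each i in [0,4]:
  i=0: ✗ (fails at j=2)
  i=1: ✗ (fails at j=2)
  i=2: ✗ (fails at j=3)
  i=3: ✓ (all of [4,9])
  i=4: ✓ (all of [5,10])
Positions where it holds: {3, 4} → 2.

2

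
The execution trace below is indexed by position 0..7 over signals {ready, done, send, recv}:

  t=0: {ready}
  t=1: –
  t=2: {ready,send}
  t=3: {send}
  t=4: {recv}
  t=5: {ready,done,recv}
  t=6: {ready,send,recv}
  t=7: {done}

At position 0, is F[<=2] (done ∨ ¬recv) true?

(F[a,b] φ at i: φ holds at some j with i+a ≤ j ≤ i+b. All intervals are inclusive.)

Yes

Check (done ∨ ¬recv) at each j in [0,2]:
  j=0: true
  j=1: true
  j=2: true
Found at j=0 → formula holds.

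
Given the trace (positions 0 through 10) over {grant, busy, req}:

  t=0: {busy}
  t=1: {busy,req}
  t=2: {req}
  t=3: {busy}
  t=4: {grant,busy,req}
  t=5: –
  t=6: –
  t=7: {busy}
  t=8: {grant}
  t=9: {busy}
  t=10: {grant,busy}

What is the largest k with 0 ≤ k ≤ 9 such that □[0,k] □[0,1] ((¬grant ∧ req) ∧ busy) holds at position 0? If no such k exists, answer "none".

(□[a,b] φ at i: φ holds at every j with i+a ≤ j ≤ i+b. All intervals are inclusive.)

none

□[0,1] ((¬grant ∧ req) ∧ busy) must hold from j=0 onward; find where it first fails.
  j=0: fails → no k works.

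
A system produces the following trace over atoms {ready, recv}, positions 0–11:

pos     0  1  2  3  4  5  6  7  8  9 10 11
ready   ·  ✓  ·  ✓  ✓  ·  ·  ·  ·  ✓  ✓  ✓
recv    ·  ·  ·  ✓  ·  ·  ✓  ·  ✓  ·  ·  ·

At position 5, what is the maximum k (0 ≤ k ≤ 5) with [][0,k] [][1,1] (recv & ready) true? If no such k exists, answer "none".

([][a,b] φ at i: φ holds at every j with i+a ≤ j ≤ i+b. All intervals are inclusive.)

[][1,1] (recv & ready) must hold from j=5 onward; find where it first fails.
  j=5: fails → no k works.

none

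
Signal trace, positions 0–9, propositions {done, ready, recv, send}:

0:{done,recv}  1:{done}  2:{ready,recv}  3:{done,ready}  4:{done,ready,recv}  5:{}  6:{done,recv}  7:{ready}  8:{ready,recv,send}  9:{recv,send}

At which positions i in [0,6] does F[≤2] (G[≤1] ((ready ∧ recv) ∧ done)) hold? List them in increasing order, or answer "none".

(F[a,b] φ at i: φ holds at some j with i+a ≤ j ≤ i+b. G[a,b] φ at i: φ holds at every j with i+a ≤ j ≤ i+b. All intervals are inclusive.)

none

Evaluate at each i in [0,6]:
  i=0: ✗ (none in [0,2])
  i=1: ✗ (none in [1,3])
  i=2: ✗ (none in [2,4])
  i=3: ✗ (none in [3,5])
  i=4: ✗ (none in [4,6])
  i=5: ✗ (none in [5,7])
  i=6: ✗ (none in [6,8])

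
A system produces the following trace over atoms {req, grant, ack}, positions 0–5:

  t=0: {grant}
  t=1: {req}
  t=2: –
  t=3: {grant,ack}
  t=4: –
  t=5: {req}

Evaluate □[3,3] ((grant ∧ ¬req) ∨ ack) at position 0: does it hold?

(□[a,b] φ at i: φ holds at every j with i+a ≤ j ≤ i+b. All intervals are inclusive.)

Check ((grant ∧ ¬req) ∨ ack) at every j in [3,3]:
  j=3: true
All positions satisfy it → formula holds.

True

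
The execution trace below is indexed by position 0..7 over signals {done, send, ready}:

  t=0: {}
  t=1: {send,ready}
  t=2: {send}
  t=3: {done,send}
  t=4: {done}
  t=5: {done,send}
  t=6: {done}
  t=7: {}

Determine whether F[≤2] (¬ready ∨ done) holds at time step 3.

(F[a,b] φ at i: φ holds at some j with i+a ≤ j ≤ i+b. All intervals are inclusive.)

True

Check (¬ready ∨ done) at each j in [3,5]:
  j=3: true
  j=4: true
  j=5: true
Found at j=3 → formula holds.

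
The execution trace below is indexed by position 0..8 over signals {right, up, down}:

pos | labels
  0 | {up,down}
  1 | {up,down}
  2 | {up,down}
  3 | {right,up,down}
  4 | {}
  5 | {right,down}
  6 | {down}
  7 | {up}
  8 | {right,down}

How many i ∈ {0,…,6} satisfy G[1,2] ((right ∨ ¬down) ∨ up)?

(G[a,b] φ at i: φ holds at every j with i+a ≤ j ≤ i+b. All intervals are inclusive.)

Evaluate at each i in [0,6]:
  i=0: ✓ (all of [1,2])
  i=1: ✓ (all of [2,3])
  i=2: ✓ (all of [3,4])
  i=3: ✓ (all of [4,5])
  i=4: ✗ (fails at j=6)
  i=5: ✗ (fails at j=6)
  i=6: ✓ (all of [7,8])
Positions where it holds: {0, 1, 2, 3, 6} → 5.

5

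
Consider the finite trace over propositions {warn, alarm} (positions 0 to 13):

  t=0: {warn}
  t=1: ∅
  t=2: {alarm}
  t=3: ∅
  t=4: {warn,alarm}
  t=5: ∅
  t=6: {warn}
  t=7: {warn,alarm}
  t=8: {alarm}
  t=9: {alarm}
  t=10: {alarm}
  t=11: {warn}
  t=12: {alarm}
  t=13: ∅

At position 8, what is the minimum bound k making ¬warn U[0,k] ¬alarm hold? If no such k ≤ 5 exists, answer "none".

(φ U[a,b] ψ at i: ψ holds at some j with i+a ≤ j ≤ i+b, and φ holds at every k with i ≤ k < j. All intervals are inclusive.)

3

Need earliest j ≥ 8 with ¬alarm, and ¬warn at every k in [8,j-1].
  j=8: rhs fails.
  j=9: rhs fails.
  j=10: rhs fails.
  j=11: rhs holds; lhs holds on [8,10]. k = 3.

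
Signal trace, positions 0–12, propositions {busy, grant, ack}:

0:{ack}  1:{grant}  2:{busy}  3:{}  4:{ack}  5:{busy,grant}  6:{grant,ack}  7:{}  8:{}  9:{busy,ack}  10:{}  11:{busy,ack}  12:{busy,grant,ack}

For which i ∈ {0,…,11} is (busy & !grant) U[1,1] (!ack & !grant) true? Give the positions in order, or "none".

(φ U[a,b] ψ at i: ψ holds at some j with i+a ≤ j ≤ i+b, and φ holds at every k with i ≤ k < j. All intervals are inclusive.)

Evaluate at each i in [0,11]:
  i=0: ✗ (no rhs in [1,1])
  i=1: ✗ (lhs fails at k=1 before rhs at j=2)
  i=2: ✓ (rhs at j=3; lhs holds on [2,2])
  i=3: ✗ (no rhs in [4,4])
  i=4: ✗ (no rhs in [5,5])
  i=5: ✗ (no rhs in [6,6])
  i=6: ✗ (lhs fails at k=6 before rhs at j=7)
  i=7: ✗ (lhs fails at k=7 before rhs at j=8)
  i=8: ✗ (no rhs in [9,9])
  i=9: ✓ (rhs at j=10; lhs holds on [9,9])
  i=10: ✗ (no rhs in [11,11])
  i=11: ✗ (no rhs in [12,12])

2, 9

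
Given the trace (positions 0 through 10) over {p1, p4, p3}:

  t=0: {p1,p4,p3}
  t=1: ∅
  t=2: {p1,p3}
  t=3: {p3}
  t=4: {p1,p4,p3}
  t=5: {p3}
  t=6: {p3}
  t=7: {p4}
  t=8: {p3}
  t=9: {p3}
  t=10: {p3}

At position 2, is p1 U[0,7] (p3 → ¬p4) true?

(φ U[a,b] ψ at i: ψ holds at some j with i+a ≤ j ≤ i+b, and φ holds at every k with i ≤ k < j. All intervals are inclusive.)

Need some j in [2,9] with (p3 → ¬p4), and p1 at every k in [2,j-1].
  j=2: (p3 → ¬p4) holds; no prefix to check → satisfied.

True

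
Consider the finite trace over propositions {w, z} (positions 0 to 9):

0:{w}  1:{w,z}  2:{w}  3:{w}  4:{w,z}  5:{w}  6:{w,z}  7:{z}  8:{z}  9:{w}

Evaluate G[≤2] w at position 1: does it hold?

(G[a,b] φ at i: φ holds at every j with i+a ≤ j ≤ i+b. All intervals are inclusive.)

True

Check w at every j in [1,3]:
  j=1: true
  j=2: true
  j=3: true
All positions satisfy it → formula holds.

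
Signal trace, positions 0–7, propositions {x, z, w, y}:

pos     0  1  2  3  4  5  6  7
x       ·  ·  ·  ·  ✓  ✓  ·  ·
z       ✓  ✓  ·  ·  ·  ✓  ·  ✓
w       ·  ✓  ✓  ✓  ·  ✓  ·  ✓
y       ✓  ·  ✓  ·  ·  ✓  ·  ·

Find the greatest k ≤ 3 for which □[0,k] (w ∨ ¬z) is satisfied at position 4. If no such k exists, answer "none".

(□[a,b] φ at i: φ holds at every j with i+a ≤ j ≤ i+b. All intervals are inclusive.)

(w ∨ ¬z) must hold from j=4 onward; find where it first fails.
  j=4: holds
  j=5: holds
  j=6: holds
  j=7: holds
Holds through j=7; largest k = 3.

3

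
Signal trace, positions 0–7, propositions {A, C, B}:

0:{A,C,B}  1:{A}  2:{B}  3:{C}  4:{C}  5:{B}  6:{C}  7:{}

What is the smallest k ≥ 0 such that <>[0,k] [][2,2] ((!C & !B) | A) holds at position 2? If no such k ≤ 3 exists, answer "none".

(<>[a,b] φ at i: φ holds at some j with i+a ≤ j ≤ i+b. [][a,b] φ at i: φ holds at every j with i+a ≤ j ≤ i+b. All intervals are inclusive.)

Scan j = 2,3,… for [][2,2] ((!C & !B) | A):
  j=2: fails
  j=3: fails
  j=4: fails
  j=5: holds
First hit at j=5, so smallest k = 5-2 = 3.

3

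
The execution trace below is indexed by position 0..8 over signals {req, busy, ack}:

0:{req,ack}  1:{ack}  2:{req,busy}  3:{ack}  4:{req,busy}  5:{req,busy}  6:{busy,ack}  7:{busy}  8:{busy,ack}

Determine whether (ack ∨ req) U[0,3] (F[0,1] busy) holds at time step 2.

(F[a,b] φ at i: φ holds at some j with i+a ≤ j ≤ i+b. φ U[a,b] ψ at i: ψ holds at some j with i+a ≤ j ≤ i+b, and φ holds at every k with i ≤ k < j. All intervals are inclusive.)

Need some j in [2,5] with F[0,1] busy, and (ack ∨ req) at every k in [2,j-1].
  j=2: F[0,1] busy holds; no prefix to check → satisfied.

Holds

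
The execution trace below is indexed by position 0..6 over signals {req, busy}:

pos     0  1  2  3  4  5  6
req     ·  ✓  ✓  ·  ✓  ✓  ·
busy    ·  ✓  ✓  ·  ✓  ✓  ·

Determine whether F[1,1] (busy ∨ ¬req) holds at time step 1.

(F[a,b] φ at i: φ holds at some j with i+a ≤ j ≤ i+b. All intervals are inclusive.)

True

Check (busy ∨ ¬req) at each j in [2,2]:
  j=2: true
Found at j=2 → formula holds.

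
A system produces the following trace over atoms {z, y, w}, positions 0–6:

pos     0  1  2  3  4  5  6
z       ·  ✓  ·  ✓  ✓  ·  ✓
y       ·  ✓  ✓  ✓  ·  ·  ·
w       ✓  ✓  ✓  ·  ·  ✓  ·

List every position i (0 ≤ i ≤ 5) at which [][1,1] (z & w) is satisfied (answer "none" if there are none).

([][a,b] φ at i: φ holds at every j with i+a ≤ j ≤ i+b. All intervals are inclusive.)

Evaluate at each i in [0,5]:
  i=0: ✓ (all of [1,1])
  i=1: ✗ (fails at j=2)
  i=2: ✗ (fails at j=3)
  i=3: ✗ (fails at j=4)
  i=4: ✗ (fails at j=5)
  i=5: ✗ (fails at j=6)

0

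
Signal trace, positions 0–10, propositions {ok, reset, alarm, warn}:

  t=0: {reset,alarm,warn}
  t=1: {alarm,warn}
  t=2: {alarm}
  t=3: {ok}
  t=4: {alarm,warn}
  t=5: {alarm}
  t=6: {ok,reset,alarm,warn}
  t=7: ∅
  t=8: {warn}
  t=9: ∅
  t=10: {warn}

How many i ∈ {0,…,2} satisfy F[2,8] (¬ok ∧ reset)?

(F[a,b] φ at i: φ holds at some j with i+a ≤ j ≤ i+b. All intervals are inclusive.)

0

Evaluate at each i in [0,2]:
  i=0: ✗ (none in [2,8])
  i=1: ✗ (none in [3,9])
  i=2: ✗ (none in [4,10])
Positions where it holds: {} → 0.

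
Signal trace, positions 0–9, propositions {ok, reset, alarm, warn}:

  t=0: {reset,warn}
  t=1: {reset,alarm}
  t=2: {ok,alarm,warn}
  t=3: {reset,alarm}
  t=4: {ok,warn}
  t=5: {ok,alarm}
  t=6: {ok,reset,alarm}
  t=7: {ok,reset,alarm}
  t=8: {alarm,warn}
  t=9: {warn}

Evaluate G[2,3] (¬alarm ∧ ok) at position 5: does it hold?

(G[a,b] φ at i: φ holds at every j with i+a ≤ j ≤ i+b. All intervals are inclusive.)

Check (¬alarm ∧ ok) at every j in [7,8]:
  j=7: false
  j=8: false
Fails at j=7 → formula fails.

No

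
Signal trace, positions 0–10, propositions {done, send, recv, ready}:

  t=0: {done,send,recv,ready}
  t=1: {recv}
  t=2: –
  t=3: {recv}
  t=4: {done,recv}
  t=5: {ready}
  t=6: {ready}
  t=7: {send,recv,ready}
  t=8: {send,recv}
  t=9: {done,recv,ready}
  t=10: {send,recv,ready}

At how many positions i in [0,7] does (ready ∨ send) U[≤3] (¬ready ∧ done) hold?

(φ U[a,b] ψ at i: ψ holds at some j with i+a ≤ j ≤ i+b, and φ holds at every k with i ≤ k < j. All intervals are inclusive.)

1

Evaluate at each i in [0,7]:
  i=0: ✗ (no rhs in [0,3])
  i=1: ✗ (lhs fails at k=1 before rhs at j=4)
  i=2: ✗ (lhs fails at k=2 before rhs at j=4)
  i=3: ✗ (lhs fails at k=3 before rhs at j=4)
  i=4: ✓ (rhs at j=4)
  i=5: ✗ (no rhs in [5,8])
  i=6: ✗ (no rhs in [6,9])
  i=7: ✗ (no rhs in [7,10])
Positions where it holds: {4} → 1.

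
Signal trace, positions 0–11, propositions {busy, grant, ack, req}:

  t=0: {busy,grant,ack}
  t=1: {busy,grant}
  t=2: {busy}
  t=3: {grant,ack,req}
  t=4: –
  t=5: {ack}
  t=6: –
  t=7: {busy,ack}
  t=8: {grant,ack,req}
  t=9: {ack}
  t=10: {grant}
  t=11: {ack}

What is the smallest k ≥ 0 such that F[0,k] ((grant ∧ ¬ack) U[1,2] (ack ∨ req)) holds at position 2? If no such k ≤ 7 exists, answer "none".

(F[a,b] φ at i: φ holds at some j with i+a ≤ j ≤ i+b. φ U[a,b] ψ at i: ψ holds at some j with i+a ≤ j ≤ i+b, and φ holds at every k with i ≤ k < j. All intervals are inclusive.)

none

Scan j = 2,3,… for ((grant ∧ ¬ack) U[1,2] (ack ∨ req)):
  j=2: fails
  j=3: fails
  j=4: fails
  j=5: fails
  j=6: fails
  j=7: fails
  j=8: fails
  j=9: fails
No j in [2,9] satisfies it → none.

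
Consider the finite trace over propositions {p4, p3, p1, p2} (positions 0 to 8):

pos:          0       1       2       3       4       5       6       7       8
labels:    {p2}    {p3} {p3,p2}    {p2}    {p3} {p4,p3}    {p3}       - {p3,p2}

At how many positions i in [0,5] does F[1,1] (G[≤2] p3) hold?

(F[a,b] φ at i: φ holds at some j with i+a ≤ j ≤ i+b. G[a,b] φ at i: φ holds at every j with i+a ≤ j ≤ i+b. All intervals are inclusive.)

Evaluate at each i in [0,5]:
  i=0: ✗ (none in [1,1])
  i=1: ✗ (none in [2,2])
  i=2: ✗ (none in [3,3])
  i=3: ✓ (witness j=4)
  i=4: ✗ (none in [5,5])
  i=5: ✗ (none in [6,6])
Positions where it holds: {3} → 1.

1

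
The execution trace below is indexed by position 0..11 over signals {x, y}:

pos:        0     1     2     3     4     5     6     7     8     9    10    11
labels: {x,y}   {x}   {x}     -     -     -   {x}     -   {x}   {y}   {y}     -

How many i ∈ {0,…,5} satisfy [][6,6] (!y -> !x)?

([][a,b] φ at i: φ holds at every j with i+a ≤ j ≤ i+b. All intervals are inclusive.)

Evaluate at each i in [0,5]:
  i=0: ✗ (fails at j=6)
  i=1: ✓ (all of [7,7])
  i=2: ✗ (fails at j=8)
  i=3: ✓ (all of [9,9])
  i=4: ✓ (all of [10,10])
  i=5: ✓ (all of [11,11])
Positions where it holds: {1, 3, 4, 5} → 4.

4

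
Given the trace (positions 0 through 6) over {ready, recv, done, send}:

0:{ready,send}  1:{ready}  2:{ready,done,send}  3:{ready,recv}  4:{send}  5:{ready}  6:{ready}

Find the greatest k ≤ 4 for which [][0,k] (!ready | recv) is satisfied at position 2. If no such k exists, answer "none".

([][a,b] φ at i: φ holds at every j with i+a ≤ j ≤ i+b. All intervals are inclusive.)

(!ready | recv) must hold from j=2 onward; find where it first fails.
  j=2: fails → no k works.

none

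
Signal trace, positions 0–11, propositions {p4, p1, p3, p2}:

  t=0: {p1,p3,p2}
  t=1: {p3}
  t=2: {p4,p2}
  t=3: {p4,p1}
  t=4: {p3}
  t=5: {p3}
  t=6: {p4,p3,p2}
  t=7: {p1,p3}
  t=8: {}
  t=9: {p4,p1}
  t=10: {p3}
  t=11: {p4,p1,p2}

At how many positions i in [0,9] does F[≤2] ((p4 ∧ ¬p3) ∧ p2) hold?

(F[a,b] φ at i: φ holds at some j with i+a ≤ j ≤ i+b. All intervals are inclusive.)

4

Evaluate at each i in [0,9]:
  i=0: ✓ (witness j=2)
  i=1: ✓ (witness j=2)
  i=2: ✓ (witness j=2)
  i=3: ✗ (none in [3,5])
  i=4: ✗ (none in [4,6])
  i=5: ✗ (none in [5,7])
  i=6: ✗ (none in [6,8])
  i=7: ✗ (none in [7,9])
  i=8: ✗ (none in [8,10])
  i=9: ✓ (witness j=11)
Positions where it holds: {0, 1, 2, 9} → 4.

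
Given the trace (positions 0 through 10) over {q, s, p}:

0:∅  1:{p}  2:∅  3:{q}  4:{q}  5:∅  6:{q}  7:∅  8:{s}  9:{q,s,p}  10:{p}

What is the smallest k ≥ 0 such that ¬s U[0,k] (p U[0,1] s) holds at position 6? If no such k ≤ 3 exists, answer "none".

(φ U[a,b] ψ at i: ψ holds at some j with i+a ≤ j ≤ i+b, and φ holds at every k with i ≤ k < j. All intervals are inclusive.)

2

Need earliest j ≥ 6 with (p U[0,1] s), and ¬s at every k in [6,j-1].
  j=6: rhs fails.
  j=7: rhs fails.
  j=8: rhs holds; lhs holds on [6,7]. k = 2.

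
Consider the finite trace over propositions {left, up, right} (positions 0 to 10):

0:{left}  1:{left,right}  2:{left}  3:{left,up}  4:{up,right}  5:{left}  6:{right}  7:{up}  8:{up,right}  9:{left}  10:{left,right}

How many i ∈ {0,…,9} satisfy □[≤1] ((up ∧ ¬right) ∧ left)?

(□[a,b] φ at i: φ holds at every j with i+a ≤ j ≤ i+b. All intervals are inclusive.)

Evaluate at each i in [0,9]:
  i=0: ✗ (fails at j=0)
  i=1: ✗ (fails at j=1)
  i=2: ✗ (fails at j=2)
  i=3: ✗ (fails at j=4)
  i=4: ✗ (fails at j=4)
  i=5: ✗ (fails at j=5)
  i=6: ✗ (fails at j=6)
  i=7: ✗ (fails at j=7)
  i=8: ✗ (fails at j=8)
  i=9: ✗ (fails at j=9)
Positions where it holds: {} → 0.

0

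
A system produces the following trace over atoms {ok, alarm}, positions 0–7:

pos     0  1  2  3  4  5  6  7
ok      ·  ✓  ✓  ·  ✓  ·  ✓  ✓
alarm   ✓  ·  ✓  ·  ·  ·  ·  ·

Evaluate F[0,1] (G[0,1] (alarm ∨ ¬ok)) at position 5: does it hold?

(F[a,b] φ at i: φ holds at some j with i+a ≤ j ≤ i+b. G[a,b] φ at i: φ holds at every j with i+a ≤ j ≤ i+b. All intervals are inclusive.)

Does not hold

Check G[0,1] (alarm ∨ ¬ok) at each j in [5,6]:
  j=5: fails at 6
  j=6: fails at 6
No position in the window satisfies it → formula fails.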